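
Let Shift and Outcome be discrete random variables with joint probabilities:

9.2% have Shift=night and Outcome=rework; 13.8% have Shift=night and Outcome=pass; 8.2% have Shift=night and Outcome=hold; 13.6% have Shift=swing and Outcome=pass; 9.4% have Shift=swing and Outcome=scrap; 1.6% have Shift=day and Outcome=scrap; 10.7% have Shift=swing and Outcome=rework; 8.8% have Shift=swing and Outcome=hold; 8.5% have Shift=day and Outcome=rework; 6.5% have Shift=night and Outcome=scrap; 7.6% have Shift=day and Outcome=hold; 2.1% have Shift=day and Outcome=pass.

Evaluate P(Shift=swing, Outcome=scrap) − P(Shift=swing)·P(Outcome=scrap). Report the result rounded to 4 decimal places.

P(Shift=swing) = 0.136 + 0.107 + 0.094 + 0.088 = 0.425.
P(Outcome=scrap) = 0.016 + 0.094 + 0.065 = 0.175.
P(Shift=swing, Outcome=scrap) − P(Shift=swing)P(Outcome=scrap) = 0.094 − 0.425×0.175 = 0.0196.

0.0196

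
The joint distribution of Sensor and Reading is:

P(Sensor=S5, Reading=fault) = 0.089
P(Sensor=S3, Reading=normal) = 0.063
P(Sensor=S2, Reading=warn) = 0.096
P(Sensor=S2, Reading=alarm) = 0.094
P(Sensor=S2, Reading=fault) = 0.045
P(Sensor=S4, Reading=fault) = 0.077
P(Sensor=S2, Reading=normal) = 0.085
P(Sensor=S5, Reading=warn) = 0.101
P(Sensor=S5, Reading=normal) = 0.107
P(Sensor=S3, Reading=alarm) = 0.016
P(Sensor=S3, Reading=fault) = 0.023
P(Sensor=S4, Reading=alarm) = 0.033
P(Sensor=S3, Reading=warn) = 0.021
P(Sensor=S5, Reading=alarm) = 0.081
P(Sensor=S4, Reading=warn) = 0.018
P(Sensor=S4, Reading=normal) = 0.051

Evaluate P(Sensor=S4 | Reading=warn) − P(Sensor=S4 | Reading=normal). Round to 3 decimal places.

P(Reading=warn) = 0.096 + 0.021 + 0.018 + 0.101 = 0.236; P(Sensor=S4 | Reading=warn) = 0.018/0.236 = 0.0763.
P(Reading=normal) = 0.085 + 0.063 + 0.051 + 0.107 = 0.306; P(Sensor=S4 | Reading=normal) = 0.051/0.306 = 0.1667.
Difference = -0.090.

-0.090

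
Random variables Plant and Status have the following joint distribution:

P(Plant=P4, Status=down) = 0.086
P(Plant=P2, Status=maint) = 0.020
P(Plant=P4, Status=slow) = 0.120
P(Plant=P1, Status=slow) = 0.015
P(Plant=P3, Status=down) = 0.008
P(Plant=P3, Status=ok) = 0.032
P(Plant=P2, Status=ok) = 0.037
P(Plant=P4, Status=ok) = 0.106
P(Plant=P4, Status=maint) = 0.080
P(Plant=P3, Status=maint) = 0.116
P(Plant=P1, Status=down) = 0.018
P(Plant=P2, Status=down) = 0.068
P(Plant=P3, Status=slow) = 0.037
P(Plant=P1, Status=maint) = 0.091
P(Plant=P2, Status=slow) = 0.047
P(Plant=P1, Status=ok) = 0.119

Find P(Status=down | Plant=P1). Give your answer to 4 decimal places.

0.0741

P(Plant=P1) = 0.119 + 0.015 + 0.018 + 0.091 = 0.243.
P(Status=down | Plant=P1) = 0.018/0.243 = 0.0741.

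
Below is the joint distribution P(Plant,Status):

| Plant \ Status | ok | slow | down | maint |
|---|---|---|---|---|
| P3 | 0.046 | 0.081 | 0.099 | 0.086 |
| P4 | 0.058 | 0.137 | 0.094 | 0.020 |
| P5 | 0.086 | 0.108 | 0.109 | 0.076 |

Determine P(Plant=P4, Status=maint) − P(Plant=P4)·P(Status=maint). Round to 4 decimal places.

-0.0362

P(Plant=P4) = 0.058 + 0.137 + 0.094 + 0.020 = 0.309.
P(Status=maint) = 0.086 + 0.020 + 0.076 = 0.182.
P(Plant=P4, Status=maint) − P(Plant=P4)P(Status=maint) = 0.020 − 0.309×0.182 = -0.0362.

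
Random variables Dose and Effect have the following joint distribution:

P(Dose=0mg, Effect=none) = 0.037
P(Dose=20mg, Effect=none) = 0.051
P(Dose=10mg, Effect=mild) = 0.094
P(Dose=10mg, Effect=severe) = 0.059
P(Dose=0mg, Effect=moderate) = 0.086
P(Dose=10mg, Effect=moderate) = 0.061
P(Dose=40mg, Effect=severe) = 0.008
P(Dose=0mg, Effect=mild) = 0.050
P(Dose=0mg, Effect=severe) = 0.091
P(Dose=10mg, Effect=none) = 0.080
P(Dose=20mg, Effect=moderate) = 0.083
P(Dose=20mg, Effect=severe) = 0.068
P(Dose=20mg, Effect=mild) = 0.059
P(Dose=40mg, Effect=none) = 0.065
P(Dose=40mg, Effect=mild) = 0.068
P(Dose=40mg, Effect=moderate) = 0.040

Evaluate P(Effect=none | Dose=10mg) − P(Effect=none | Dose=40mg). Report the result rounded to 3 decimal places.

-0.087

P(Dose=10mg) = 0.080 + 0.094 + 0.061 + 0.059 = 0.294; P(Effect=none | Dose=10mg) = 0.080/0.294 = 0.2721.
P(Dose=40mg) = 0.065 + 0.068 + 0.040 + 0.008 = 0.181; P(Effect=none | Dose=40mg) = 0.065/0.181 = 0.3591.
Difference = -0.087.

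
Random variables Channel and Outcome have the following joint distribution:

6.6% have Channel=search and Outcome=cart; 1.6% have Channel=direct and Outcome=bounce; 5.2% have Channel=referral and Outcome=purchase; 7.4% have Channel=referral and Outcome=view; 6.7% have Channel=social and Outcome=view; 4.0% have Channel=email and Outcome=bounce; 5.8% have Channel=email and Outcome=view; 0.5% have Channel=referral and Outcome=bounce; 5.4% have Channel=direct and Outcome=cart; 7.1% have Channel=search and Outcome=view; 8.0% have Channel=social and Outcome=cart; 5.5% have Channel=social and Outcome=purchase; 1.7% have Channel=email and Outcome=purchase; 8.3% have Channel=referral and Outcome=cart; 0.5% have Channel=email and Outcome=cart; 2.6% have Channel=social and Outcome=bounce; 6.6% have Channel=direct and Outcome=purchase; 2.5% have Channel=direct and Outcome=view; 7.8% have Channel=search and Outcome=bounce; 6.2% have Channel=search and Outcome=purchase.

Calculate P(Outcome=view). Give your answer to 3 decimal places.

P(Outcome=view) = 0.058 + 0.071 + 0.067 + 0.025 + 0.074 = 0.295.

0.295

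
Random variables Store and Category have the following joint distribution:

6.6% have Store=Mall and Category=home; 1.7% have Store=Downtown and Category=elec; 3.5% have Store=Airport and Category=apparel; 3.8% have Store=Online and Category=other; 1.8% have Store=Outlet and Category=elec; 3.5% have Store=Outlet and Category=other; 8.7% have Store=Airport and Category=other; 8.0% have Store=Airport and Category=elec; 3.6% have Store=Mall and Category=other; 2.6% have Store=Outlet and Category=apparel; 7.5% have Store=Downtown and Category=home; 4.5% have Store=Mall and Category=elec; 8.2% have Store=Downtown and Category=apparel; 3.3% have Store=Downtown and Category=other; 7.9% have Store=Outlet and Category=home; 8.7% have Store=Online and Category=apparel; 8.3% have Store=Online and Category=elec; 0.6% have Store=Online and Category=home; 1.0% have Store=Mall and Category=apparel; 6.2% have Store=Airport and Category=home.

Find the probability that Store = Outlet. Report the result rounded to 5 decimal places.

P(Store=Outlet) = 0.026 + 0.018 + 0.079 + 0.035 = 0.158.

0.15800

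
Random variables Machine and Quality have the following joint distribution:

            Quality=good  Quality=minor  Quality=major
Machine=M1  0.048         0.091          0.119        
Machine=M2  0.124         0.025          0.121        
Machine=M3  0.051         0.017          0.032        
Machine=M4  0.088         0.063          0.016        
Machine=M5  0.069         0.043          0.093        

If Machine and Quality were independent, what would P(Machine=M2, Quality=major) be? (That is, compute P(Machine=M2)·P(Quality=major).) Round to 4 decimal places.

P(Machine=M2) = 0.124 + 0.025 + 0.121 = 0.270.
P(Quality=major) = 0.119 + 0.121 + 0.032 + 0.016 + 0.093 = 0.381.
Product: 0.270 × 0.381 = 0.1029.

0.1029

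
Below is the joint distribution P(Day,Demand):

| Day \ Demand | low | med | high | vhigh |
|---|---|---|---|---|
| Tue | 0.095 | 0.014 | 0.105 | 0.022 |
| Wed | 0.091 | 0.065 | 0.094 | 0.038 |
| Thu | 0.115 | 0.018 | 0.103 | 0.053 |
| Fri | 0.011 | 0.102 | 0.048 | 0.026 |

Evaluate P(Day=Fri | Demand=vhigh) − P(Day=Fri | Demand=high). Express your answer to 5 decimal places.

0.04991

P(Demand=vhigh) = 0.022 + 0.038 + 0.053 + 0.026 = 0.139; P(Day=Fri | Demand=vhigh) = 0.026/0.139 = 0.187050.
P(Demand=high) = 0.105 + 0.094 + 0.103 + 0.048 = 0.350; P(Day=Fri | Demand=high) = 0.048/0.350 = 0.137143.
Difference = 0.04991.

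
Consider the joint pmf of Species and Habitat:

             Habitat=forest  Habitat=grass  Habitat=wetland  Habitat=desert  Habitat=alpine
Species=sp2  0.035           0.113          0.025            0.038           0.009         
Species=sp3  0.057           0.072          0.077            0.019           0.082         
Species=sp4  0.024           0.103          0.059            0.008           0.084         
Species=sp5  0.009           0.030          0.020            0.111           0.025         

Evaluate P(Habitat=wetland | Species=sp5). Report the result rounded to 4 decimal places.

P(Species=sp5) = 0.009 + 0.030 + 0.020 + 0.111 + 0.025 = 0.195.
P(Habitat=wetland | Species=sp5) = 0.020/0.195 = 0.1026.

0.1026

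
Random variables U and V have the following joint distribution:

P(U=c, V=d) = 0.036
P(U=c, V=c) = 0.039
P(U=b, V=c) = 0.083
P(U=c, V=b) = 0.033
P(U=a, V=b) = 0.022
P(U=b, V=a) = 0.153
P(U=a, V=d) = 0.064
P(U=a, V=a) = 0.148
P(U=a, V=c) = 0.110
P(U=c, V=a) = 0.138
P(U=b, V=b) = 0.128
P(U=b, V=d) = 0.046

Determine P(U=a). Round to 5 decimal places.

0.34400

P(U=a) = 0.148 + 0.022 + 0.110 + 0.064 = 0.344.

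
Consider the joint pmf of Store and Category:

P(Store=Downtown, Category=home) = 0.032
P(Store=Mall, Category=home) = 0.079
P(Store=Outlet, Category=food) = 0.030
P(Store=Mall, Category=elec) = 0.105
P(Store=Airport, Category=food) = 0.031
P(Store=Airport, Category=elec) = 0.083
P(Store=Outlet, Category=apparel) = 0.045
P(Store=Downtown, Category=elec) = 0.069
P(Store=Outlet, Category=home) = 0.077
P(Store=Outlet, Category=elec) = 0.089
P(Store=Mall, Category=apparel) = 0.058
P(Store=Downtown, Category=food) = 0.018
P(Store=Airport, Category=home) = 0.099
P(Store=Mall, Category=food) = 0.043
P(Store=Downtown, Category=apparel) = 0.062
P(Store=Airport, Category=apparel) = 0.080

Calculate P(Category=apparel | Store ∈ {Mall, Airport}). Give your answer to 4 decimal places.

P(Store=Mall) = 0.043 + 0.058 + 0.105 + 0.079 = 0.285.
P(Store=Airport) = 0.031 + 0.080 + 0.083 + 0.099 = 0.293.
P(Store ∈ {Mall, Airport}) = 0.285 + 0.293 = 0.578; P(Category=apparel, Store ∈ {Mall, Airport}) = 0.058 + 0.080 = 0.138.
P(Category=apparel | Store ∈ {Mall, Airport}) = 0.138/0.578 = 0.2388.

0.2388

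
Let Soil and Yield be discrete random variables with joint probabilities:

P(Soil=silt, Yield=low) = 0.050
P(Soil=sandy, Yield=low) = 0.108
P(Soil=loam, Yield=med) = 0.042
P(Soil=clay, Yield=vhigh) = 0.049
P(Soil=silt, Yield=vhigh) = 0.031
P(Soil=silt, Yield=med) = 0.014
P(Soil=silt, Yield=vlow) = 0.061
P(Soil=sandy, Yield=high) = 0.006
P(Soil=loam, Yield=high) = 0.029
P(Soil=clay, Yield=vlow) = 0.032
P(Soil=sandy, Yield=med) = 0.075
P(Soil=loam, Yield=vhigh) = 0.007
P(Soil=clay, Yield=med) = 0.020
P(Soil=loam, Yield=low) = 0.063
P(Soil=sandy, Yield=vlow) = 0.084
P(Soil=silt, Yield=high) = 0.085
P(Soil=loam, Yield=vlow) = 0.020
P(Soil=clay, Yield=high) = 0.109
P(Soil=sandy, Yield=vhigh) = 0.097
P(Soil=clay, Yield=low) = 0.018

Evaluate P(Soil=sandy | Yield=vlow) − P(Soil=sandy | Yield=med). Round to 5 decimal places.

P(Yield=vlow) = 0.084 + 0.020 + 0.032 + 0.061 = 0.197; P(Soil=sandy | Yield=vlow) = 0.084/0.197 = 0.426396.
P(Yield=med) = 0.075 + 0.042 + 0.020 + 0.014 = 0.151; P(Soil=sandy | Yield=med) = 0.075/0.151 = 0.496689.
Difference = -0.07029.

-0.07029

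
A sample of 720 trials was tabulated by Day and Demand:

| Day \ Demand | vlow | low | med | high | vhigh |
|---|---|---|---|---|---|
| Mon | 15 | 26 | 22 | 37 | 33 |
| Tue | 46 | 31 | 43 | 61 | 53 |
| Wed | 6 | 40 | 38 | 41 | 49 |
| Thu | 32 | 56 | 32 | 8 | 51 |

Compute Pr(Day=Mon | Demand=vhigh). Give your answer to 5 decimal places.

Total with Demand=vhigh: 33 + 53 + 49 + 51 = 186.
P(Day=Mon | Demand=vhigh) = 33/186 = 0.17742.

0.17742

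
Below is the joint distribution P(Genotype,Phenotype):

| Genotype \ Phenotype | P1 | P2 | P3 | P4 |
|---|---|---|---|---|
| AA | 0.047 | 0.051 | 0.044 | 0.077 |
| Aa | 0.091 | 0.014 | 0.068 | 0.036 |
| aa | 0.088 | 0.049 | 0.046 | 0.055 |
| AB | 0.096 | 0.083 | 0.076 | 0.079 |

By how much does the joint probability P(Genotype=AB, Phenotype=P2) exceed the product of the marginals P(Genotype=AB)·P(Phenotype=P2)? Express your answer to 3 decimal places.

P(Genotype=AB) = 0.096 + 0.083 + 0.076 + 0.079 = 0.334.
P(Phenotype=P2) = 0.051 + 0.014 + 0.049 + 0.083 = 0.197.
P(Genotype=AB, Phenotype=P2) − P(Genotype=AB)P(Phenotype=P2) = 0.083 − 0.334×0.197 = 0.017.

0.017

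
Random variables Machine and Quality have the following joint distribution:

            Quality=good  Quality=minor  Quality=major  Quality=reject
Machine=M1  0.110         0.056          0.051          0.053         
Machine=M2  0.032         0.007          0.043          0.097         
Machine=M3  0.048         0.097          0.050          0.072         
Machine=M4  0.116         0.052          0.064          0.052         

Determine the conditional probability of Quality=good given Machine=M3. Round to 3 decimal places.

P(Machine=M3) = 0.048 + 0.097 + 0.050 + 0.072 = 0.267.
P(Quality=good | Machine=M3) = 0.048/0.267 = 0.180.

0.180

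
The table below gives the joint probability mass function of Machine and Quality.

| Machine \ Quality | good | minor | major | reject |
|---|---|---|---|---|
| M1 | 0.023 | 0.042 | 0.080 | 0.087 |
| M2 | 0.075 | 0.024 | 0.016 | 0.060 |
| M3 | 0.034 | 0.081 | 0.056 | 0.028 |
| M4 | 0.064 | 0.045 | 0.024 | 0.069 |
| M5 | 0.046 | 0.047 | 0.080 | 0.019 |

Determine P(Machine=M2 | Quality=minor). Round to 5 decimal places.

0.10042

P(Quality=minor) = 0.042 + 0.024 + 0.081 + 0.045 + 0.047 = 0.239.
P(Machine=M2 | Quality=minor) = 0.024/0.239 = 0.10042.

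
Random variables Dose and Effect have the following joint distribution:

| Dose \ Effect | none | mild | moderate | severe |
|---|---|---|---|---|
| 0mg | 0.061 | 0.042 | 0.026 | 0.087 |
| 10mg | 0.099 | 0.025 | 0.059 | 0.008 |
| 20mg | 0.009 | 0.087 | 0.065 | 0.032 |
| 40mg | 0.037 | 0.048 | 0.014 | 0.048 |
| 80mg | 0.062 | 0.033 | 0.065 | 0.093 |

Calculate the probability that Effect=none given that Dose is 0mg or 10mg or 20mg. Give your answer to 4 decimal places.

P(Dose=0mg) = 0.061 + 0.042 + 0.026 + 0.087 = 0.216.
P(Dose=10mg) = 0.099 + 0.025 + 0.059 + 0.008 = 0.191.
P(Dose=20mg) = 0.009 + 0.087 + 0.065 + 0.032 = 0.193.
P(Dose ∈ {0mg, 10mg, 20mg}) = 0.216 + 0.191 + 0.193 = 0.600; P(Effect=none, Dose ∈ {0mg, 10mg, 20mg}) = 0.061 + 0.099 + 0.009 = 0.169.
P(Effect=none | Dose ∈ {0mg, 10mg, 20mg}) = 0.169/0.600 = 0.2817.

0.2817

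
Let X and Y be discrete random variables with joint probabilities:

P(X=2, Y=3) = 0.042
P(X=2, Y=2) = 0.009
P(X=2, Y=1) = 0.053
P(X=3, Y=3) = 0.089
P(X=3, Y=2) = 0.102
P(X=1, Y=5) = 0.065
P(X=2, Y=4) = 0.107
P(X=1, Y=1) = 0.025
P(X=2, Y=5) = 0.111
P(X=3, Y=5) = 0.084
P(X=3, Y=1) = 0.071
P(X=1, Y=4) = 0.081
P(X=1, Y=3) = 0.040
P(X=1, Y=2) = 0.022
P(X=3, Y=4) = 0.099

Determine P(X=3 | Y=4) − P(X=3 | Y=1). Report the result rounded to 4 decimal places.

-0.1316

P(Y=4) = 0.081 + 0.107 + 0.099 = 0.287; P(X=3 | Y=4) = 0.099/0.287 = 0.34495.
P(Y=1) = 0.025 + 0.053 + 0.071 = 0.149; P(X=3 | Y=1) = 0.071/0.149 = 0.47651.
Difference = -0.1316.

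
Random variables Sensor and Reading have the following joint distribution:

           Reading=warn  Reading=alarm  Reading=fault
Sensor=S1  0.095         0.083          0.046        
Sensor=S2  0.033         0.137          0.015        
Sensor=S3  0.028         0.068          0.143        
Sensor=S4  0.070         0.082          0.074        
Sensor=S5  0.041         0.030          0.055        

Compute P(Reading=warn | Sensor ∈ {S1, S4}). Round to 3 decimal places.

0.367

P(Sensor=S1) = 0.095 + 0.083 + 0.046 = 0.224.
P(Sensor=S4) = 0.070 + 0.082 + 0.074 = 0.226.
P(Sensor ∈ {S1, S4}) = 0.224 + 0.226 = 0.450; P(Reading=warn, Sensor ∈ {S1, S4}) = 0.095 + 0.070 = 0.165.
P(Reading=warn | Sensor ∈ {S1, S4}) = 0.165/0.450 = 0.367.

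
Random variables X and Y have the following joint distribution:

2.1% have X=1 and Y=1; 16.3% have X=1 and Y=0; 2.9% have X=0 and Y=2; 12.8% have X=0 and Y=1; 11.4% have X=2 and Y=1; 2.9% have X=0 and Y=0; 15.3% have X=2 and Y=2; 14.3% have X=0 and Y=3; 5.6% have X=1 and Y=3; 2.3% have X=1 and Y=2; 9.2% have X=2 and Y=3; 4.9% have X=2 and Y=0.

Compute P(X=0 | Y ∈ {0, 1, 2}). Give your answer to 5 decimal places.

P(Y=0) = 0.029 + 0.163 + 0.049 = 0.241.
P(Y=1) = 0.128 + 0.021 + 0.114 = 0.263.
P(Y=2) = 0.029 + 0.023 + 0.153 = 0.205.
P(Y ∈ {0, 1, 2}) = 0.241 + 0.263 + 0.205 = 0.709; P(X=0, Y ∈ {0, 1, 2}) = 0.029 + 0.128 + 0.029 = 0.186.
P(X=0 | Y ∈ {0, 1, 2}) = 0.186/0.709 = 0.26234.

0.26234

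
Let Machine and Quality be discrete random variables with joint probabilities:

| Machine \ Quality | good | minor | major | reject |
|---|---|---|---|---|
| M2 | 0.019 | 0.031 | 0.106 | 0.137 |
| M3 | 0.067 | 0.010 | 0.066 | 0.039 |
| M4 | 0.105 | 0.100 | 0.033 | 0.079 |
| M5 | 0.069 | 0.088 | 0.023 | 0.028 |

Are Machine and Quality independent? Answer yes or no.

no

P(Machine=M2) = 0.293 and P(Quality=good) = 0.260, so their product is 0.07618, but P(Machine=M2, Quality=good) = 0.019. Since these differ, Machine and Quality are not independent.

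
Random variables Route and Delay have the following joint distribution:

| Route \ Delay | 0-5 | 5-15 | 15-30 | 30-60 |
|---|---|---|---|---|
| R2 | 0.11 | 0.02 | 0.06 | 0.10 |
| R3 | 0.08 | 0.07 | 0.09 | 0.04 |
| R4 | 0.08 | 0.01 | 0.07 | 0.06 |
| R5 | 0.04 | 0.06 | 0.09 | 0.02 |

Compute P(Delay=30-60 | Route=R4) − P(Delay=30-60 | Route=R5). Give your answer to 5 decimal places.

P(Route=R4) = 0.08 + 0.01 + 0.07 + 0.06 = 0.22; P(Delay=30-60 | Route=R4) = 0.06/0.22 = 0.272727.
P(Route=R5) = 0.04 + 0.06 + 0.09 + 0.02 = 0.21; P(Delay=30-60 | Route=R5) = 0.02/0.21 = 0.095238.
Difference = 0.17749.

0.17749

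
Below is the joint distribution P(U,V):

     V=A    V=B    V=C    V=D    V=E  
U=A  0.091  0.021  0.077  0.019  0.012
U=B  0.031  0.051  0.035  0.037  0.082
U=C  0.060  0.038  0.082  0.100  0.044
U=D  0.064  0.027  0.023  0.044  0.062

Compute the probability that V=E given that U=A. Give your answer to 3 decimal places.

0.055

P(U=A) = 0.091 + 0.021 + 0.077 + 0.019 + 0.012 = 0.220.
P(V=E | U=A) = 0.012/0.220 = 0.055.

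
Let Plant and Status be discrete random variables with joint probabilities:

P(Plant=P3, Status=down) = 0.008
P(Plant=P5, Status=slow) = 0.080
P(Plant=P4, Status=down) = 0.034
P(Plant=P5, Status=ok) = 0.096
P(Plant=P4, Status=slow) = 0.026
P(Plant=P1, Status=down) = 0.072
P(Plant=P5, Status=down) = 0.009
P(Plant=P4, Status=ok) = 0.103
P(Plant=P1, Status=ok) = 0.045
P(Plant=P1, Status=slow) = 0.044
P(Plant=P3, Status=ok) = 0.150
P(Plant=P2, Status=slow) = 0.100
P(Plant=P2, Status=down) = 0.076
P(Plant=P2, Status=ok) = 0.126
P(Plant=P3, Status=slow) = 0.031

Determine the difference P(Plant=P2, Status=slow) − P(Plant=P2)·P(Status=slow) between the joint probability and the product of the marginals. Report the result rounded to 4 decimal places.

0.0151

P(Plant=P2) = 0.126 + 0.100 + 0.076 = 0.302.
P(Status=slow) = 0.044 + 0.100 + 0.031 + 0.026 + 0.080 = 0.281.
P(Plant=P2, Status=slow) − P(Plant=P2)P(Status=slow) = 0.100 − 0.302×0.281 = 0.0151.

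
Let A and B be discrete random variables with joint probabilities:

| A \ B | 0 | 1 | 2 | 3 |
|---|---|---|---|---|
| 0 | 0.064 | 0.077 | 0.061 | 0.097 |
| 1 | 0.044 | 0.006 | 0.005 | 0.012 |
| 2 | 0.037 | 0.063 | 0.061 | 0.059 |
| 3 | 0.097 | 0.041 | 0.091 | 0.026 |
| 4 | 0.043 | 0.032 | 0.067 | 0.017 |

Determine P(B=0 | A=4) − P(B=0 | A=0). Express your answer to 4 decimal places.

P(A=4) = 0.043 + 0.032 + 0.067 + 0.017 = 0.159; P(B=0 | A=4) = 0.043/0.159 = 0.27044.
P(A=0) = 0.064 + 0.077 + 0.061 + 0.097 = 0.299; P(B=0 | A=0) = 0.064/0.299 = 0.21405.
Difference = 0.0564.

0.0564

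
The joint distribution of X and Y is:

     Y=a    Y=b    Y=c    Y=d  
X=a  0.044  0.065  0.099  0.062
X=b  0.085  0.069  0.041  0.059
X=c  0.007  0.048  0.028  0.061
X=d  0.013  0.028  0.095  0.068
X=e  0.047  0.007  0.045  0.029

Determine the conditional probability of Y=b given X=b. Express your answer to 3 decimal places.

0.272

P(X=b) = 0.085 + 0.069 + 0.041 + 0.059 = 0.254.
P(Y=b | X=b) = 0.069/0.254 = 0.272.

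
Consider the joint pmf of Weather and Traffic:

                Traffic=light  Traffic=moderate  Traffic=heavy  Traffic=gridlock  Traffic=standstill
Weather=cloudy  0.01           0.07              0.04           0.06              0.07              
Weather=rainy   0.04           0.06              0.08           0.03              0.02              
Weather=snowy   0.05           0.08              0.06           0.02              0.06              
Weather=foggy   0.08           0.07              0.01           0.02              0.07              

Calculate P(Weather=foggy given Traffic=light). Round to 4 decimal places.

0.4444

P(Traffic=light) = 0.01 + 0.04 + 0.05 + 0.08 = 0.18.
P(Weather=foggy | Traffic=light) = 0.08/0.18 = 0.4444.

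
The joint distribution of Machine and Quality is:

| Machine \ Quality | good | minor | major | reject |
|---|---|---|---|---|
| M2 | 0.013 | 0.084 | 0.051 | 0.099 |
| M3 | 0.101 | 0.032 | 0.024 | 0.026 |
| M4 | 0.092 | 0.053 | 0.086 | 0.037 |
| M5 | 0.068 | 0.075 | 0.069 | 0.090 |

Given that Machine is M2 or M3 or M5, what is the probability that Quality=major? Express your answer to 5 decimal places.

P(Machine=M2) = 0.013 + 0.084 + 0.051 + 0.099 = 0.247.
P(Machine=M3) = 0.101 + 0.032 + 0.024 + 0.026 = 0.183.
P(Machine=M5) = 0.068 + 0.075 + 0.069 + 0.090 = 0.302.
P(Machine ∈ {M2, M3, M5}) = 0.247 + 0.183 + 0.302 = 0.732; P(Quality=major, Machine ∈ {M2, M3, M5}) = 0.051 + 0.024 + 0.069 = 0.144.
P(Quality=major | Machine ∈ {M2, M3, M5}) = 0.144/0.732 = 0.19672.

0.19672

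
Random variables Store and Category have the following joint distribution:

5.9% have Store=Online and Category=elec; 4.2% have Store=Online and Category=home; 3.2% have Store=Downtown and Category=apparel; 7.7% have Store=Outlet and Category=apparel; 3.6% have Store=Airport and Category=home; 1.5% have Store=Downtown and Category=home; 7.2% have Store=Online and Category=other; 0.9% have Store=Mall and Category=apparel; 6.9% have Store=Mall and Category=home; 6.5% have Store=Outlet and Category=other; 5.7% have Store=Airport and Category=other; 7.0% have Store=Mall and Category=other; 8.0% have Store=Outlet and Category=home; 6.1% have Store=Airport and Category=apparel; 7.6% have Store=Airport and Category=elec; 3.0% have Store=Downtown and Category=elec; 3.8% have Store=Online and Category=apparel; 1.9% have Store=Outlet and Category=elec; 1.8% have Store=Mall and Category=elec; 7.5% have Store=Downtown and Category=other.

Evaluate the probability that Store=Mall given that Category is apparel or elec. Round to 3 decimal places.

0.064

P(Category=apparel) = 0.032 + 0.009 + 0.061 + 0.077 + 0.038 = 0.217.
P(Category=elec) = 0.030 + 0.018 + 0.076 + 0.019 + 0.059 = 0.202.
P(Category ∈ {apparel, elec}) = 0.217 + 0.202 = 0.419; P(Store=Mall, Category ∈ {apparel, elec}) = 0.009 + 0.018 = 0.027.
P(Store=Mall | Category ∈ {apparel, elec}) = 0.027/0.419 = 0.064.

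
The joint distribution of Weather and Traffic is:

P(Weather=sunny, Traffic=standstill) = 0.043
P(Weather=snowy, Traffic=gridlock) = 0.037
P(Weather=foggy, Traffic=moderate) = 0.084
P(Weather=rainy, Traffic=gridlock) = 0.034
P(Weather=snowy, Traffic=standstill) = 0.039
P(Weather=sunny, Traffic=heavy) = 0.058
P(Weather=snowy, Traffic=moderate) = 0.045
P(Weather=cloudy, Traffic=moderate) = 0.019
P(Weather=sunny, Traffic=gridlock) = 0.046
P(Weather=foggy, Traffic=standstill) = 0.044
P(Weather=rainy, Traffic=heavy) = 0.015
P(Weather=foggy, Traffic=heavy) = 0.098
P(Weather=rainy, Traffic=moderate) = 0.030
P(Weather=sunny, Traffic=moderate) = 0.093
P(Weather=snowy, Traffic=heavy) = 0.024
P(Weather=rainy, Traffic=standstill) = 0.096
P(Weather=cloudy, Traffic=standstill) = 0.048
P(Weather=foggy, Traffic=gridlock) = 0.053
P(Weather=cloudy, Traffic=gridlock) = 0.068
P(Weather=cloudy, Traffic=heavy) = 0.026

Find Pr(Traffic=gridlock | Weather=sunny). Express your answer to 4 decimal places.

P(Weather=sunny) = 0.093 + 0.058 + 0.046 + 0.043 = 0.240.
P(Traffic=gridlock | Weather=sunny) = 0.046/0.240 = 0.1917.

0.1917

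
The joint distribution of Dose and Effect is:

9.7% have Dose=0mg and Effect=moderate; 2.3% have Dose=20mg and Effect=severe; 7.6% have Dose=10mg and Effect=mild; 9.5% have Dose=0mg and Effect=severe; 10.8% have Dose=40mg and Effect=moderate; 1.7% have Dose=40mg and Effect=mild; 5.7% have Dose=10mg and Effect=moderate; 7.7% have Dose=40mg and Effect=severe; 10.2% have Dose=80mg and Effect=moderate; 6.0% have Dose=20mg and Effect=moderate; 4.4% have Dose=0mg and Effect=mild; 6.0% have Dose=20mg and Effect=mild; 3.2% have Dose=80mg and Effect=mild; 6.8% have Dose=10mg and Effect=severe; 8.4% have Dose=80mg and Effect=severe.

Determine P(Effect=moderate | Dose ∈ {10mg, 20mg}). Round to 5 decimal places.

P(Dose=10mg) = 0.076 + 0.057 + 0.068 = 0.201.
P(Dose=20mg) = 0.060 + 0.060 + 0.023 = 0.143.
P(Dose ∈ {10mg, 20mg}) = 0.201 + 0.143 = 0.344; P(Effect=moderate, Dose ∈ {10mg, 20mg}) = 0.057 + 0.060 = 0.117.
P(Effect=moderate | Dose ∈ {10mg, 20mg}) = 0.117/0.344 = 0.34012.

0.34012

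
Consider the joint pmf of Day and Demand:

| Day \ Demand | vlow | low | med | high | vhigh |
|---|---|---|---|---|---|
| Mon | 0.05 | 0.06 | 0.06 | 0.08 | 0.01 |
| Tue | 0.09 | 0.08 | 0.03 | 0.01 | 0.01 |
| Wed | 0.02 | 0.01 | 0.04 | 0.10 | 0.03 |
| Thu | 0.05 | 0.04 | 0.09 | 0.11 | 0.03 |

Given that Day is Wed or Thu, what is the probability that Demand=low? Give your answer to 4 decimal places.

P(Day=Wed) = 0.02 + 0.01 + 0.04 + 0.10 + 0.03 = 0.20.
P(Day=Thu) = 0.05 + 0.04 + 0.09 + 0.11 + 0.03 = 0.32.
P(Day ∈ {Wed, Thu}) = 0.20 + 0.32 = 0.52; P(Demand=low, Day ∈ {Wed, Thu}) = 0.01 + 0.04 = 0.05.
P(Demand=low | Day ∈ {Wed, Thu}) = 0.05/0.52 = 0.0962.

0.0962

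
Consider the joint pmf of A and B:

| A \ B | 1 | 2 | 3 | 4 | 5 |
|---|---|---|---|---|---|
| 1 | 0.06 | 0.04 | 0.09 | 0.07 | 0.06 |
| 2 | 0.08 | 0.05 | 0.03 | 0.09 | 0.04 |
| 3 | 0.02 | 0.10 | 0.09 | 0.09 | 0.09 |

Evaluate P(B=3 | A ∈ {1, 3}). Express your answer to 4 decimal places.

0.2535

P(A=1) = 0.06 + 0.04 + 0.09 + 0.07 + 0.06 = 0.32.
P(A=3) = 0.02 + 0.10 + 0.09 + 0.09 + 0.09 = 0.39.
P(A ∈ {1, 3}) = 0.32 + 0.39 = 0.71; P(B=3, A ∈ {1, 3}) = 0.09 + 0.09 = 0.18.
P(B=3 | A ∈ {1, 3}) = 0.18/0.71 = 0.2535.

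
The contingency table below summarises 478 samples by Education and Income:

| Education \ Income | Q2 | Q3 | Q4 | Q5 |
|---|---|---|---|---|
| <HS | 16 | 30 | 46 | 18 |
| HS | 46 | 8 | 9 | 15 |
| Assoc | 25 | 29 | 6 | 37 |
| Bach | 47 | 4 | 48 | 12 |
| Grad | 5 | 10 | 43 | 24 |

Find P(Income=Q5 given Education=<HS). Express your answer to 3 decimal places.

0.164

Total with Education=<HS: 16 + 30 + 46 + 18 = 110.
P(Income=Q5 | Education=<HS) = 18/110 = 0.164.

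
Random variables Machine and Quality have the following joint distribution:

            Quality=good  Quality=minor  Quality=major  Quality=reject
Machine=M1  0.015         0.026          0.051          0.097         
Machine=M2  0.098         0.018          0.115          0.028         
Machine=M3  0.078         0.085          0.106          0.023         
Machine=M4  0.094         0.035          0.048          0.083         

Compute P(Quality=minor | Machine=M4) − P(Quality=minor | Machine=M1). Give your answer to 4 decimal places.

-0.0030

P(Machine=M4) = 0.094 + 0.035 + 0.048 + 0.083 = 0.260; P(Quality=minor | Machine=M4) = 0.035/0.260 = 0.13462.
P(Machine=M1) = 0.015 + 0.026 + 0.051 + 0.097 = 0.189; P(Quality=minor | Machine=M1) = 0.026/0.189 = 0.13757.
Difference = -0.0030.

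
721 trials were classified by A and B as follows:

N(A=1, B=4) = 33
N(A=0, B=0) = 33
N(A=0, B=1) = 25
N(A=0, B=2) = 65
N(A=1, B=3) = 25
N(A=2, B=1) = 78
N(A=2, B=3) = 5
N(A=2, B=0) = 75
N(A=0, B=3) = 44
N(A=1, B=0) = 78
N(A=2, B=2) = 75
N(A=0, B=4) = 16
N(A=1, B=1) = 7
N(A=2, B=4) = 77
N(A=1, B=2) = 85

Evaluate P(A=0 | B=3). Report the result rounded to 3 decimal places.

0.595

Total with B=3: 44 + 25 + 5 = 74.
P(A=0 | B=3) = 44/74 = 0.595.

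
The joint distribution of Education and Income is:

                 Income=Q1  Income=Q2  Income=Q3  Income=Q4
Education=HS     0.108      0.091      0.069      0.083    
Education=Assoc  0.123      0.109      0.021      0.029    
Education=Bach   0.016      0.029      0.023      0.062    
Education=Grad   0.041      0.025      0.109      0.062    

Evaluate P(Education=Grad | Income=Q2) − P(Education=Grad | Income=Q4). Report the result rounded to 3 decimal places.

P(Income=Q2) = 0.091 + 0.109 + 0.029 + 0.025 = 0.254; P(Education=Grad | Income=Q2) = 0.025/0.254 = 0.0984.
P(Income=Q4) = 0.083 + 0.029 + 0.062 + 0.062 = 0.236; P(Education=Grad | Income=Q4) = 0.062/0.236 = 0.2627.
Difference = -0.164.

-0.164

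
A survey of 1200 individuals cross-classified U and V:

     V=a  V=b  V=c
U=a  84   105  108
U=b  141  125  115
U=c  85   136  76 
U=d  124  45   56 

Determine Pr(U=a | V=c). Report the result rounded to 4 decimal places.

Total with V=c: 108 + 115 + 76 + 56 = 355.
P(U=a | V=c) = 108/355 = 0.3042.

0.3042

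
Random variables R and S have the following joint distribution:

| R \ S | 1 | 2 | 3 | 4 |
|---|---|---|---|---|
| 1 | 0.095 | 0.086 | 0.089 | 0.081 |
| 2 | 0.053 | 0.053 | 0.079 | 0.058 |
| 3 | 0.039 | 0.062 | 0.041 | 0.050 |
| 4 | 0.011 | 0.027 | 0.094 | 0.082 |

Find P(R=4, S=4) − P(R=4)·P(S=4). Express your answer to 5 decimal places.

0.02401

P(R=4) = 0.011 + 0.027 + 0.094 + 0.082 = 0.214.
P(S=4) = 0.081 + 0.058 + 0.050 + 0.082 = 0.271.
P(R=4, S=4) − P(R=4)P(S=4) = 0.082 − 0.214×0.271 = 0.02401.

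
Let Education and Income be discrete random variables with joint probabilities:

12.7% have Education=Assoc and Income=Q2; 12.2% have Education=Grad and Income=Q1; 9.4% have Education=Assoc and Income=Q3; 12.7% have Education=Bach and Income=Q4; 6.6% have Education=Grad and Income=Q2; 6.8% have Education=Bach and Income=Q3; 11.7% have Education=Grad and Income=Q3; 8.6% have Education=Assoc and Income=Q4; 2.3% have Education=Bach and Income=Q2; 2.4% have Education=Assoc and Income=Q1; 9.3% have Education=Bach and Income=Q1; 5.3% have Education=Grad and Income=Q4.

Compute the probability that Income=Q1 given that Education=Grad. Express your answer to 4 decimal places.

0.3408

P(Education=Grad) = 0.122 + 0.066 + 0.117 + 0.053 = 0.358.
P(Income=Q1 | Education=Grad) = 0.122/0.358 = 0.3408.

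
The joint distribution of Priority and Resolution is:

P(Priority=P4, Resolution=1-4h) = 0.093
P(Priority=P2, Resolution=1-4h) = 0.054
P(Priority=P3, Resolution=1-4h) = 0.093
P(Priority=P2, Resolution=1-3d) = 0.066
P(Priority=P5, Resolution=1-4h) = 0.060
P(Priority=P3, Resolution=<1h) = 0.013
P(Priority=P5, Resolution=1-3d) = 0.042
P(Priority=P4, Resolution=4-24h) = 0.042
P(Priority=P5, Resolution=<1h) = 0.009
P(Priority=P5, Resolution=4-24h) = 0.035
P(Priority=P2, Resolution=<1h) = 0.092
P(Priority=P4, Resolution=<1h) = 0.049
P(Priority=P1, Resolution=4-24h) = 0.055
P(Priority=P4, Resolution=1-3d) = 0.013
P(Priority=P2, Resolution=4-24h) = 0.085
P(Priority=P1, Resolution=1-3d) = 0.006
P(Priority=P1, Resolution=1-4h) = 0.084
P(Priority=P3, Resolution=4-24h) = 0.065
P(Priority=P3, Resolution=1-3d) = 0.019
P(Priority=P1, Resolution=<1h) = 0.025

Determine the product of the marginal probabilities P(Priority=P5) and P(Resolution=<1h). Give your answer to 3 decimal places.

P(Priority=P5) = 0.009 + 0.060 + 0.035 + 0.042 = 0.146.
P(Resolution=<1h) = 0.025 + 0.092 + 0.013 + 0.049 + 0.009 = 0.188.
Product: 0.146 × 0.188 = 0.027.

0.027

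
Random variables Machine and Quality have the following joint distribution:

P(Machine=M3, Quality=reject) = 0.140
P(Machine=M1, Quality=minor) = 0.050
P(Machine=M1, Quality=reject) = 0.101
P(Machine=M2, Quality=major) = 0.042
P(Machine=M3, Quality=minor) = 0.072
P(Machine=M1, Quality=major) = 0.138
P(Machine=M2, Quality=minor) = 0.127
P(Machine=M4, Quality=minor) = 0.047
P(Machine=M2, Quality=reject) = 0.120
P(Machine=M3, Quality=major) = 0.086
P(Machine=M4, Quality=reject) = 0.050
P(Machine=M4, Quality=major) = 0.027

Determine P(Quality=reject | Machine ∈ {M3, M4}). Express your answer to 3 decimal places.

0.450

P(Machine=M3) = 0.072 + 0.086 + 0.140 = 0.298.
P(Machine=M4) = 0.047 + 0.027 + 0.050 = 0.124.
P(Machine ∈ {M3, M4}) = 0.298 + 0.124 = 0.422; P(Quality=reject, Machine ∈ {M3, M4}) = 0.140 + 0.050 = 0.190.
P(Quality=reject | Machine ∈ {M3, M4}) = 0.190/0.422 = 0.450.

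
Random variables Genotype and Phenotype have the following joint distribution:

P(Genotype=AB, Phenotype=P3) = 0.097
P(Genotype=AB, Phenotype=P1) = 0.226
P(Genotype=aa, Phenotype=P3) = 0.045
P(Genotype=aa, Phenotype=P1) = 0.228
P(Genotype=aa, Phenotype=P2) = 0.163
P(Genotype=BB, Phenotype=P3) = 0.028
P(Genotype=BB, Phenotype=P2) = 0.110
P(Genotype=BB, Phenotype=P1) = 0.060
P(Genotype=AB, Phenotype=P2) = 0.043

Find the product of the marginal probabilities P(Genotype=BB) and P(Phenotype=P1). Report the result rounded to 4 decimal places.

0.1018

P(Genotype=BB) = 0.060 + 0.110 + 0.028 = 0.198.
P(Phenotype=P1) = 0.228 + 0.226 + 0.060 = 0.514.
Product: 0.198 × 0.514 = 0.1018.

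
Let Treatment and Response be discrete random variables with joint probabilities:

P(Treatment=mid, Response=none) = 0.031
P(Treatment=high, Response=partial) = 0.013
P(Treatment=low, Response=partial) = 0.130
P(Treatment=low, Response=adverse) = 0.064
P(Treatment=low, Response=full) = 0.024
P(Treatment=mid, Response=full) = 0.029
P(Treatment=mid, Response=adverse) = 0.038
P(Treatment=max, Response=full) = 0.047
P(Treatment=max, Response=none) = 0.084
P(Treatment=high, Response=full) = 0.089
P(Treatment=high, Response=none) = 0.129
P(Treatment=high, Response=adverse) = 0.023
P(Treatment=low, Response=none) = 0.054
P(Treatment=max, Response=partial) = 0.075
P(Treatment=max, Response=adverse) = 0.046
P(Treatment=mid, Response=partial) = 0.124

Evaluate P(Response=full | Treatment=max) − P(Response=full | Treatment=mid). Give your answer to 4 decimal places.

0.0559

P(Treatment=max) = 0.084 + 0.075 + 0.047 + 0.046 = 0.252; P(Response=full | Treatment=max) = 0.047/0.252 = 0.18651.
P(Treatment=mid) = 0.031 + 0.124 + 0.029 + 0.038 = 0.222; P(Response=full | Treatment=mid) = 0.029/0.222 = 0.13063.
Difference = 0.0559.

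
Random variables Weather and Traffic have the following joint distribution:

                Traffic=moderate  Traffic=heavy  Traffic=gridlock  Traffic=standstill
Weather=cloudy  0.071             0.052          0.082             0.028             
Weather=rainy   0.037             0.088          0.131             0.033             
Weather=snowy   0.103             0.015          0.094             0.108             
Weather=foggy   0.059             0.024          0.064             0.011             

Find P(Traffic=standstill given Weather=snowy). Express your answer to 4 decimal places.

0.3375

P(Weather=snowy) = 0.103 + 0.015 + 0.094 + 0.108 = 0.320.
P(Traffic=standstill | Weather=snowy) = 0.108/0.320 = 0.3375.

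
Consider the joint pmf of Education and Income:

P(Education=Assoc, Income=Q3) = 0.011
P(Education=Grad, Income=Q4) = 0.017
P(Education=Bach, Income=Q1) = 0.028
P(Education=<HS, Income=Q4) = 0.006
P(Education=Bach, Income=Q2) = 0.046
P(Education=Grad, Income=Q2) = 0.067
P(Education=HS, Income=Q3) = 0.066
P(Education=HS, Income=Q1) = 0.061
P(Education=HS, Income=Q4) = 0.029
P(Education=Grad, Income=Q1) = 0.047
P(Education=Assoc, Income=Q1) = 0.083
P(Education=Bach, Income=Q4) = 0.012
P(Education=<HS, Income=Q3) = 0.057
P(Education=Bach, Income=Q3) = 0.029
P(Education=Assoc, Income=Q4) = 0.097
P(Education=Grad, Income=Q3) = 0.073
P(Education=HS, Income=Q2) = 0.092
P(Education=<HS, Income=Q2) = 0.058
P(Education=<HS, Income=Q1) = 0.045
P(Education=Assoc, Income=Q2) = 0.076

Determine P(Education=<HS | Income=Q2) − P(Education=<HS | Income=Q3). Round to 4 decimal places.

-0.0704

P(Income=Q2) = 0.058 + 0.092 + 0.076 + 0.046 + 0.067 = 0.339; P(Education=<HS | Income=Q2) = 0.058/0.339 = 0.17109.
P(Income=Q3) = 0.057 + 0.066 + 0.011 + 0.029 + 0.073 = 0.236; P(Education=<HS | Income=Q3) = 0.057/0.236 = 0.24153.
Difference = -0.0704.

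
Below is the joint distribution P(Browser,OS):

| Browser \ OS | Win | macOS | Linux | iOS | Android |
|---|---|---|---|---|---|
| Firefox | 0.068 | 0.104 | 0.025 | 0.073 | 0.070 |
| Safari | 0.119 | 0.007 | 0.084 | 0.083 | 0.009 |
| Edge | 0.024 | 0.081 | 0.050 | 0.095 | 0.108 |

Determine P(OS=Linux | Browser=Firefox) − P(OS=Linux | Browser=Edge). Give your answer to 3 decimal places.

P(Browser=Firefox) = 0.068 + 0.104 + 0.025 + 0.073 + 0.070 = 0.340; P(OS=Linux | Browser=Firefox) = 0.025/0.340 = 0.0735.
P(Browser=Edge) = 0.024 + 0.081 + 0.050 + 0.095 + 0.108 = 0.358; P(OS=Linux | Browser=Edge) = 0.050/0.358 = 0.1397.
Difference = -0.066.

-0.066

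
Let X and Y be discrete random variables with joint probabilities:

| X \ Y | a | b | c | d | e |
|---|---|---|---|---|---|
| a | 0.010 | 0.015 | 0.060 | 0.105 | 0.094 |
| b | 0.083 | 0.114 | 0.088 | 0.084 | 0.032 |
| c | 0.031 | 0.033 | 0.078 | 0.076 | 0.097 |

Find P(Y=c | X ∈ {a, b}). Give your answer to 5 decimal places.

0.21606

P(X=a) = 0.010 + 0.015 + 0.060 + 0.105 + 0.094 = 0.284.
P(X=b) = 0.083 + 0.114 + 0.088 + 0.084 + 0.032 = 0.401.
P(X ∈ {a, b}) = 0.284 + 0.401 = 0.685; P(Y=c, X ∈ {a, b}) = 0.060 + 0.088 = 0.148.
P(Y=c | X ∈ {a, b}) = 0.148/0.685 = 0.21606.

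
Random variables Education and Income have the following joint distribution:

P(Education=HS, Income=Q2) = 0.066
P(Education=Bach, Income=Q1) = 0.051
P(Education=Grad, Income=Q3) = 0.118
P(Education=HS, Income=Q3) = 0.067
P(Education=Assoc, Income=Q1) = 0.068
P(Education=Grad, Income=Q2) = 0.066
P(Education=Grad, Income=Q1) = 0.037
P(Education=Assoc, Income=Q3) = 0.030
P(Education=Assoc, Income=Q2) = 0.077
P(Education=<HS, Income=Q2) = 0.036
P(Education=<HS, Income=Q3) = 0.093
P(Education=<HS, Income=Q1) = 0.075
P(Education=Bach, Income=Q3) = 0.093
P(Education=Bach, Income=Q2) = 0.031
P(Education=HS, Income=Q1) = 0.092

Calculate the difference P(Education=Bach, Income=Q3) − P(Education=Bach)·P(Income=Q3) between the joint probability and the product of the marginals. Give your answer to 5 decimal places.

0.02283

P(Education=Bach) = 0.051 + 0.031 + 0.093 = 0.175.
P(Income=Q3) = 0.093 + 0.067 + 0.030 + 0.093 + 0.118 = 0.401.
P(Education=Bach, Income=Q3) − P(Education=Bach)P(Income=Q3) = 0.093 − 0.175×0.401 = 0.02283.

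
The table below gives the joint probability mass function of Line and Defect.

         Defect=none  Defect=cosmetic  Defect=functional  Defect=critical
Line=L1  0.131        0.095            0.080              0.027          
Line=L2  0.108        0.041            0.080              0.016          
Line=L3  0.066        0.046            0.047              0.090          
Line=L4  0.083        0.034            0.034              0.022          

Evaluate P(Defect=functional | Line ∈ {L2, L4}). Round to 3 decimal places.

0.273

P(Line=L2) = 0.108 + 0.041 + 0.080 + 0.016 = 0.245.
P(Line=L4) = 0.083 + 0.034 + 0.034 + 0.022 = 0.173.
P(Line ∈ {L2, L4}) = 0.245 + 0.173 = 0.418; P(Defect=functional, Line ∈ {L2, L4}) = 0.080 + 0.034 = 0.114.
P(Defect=functional | Line ∈ {L2, L4}) = 0.114/0.418 = 0.273.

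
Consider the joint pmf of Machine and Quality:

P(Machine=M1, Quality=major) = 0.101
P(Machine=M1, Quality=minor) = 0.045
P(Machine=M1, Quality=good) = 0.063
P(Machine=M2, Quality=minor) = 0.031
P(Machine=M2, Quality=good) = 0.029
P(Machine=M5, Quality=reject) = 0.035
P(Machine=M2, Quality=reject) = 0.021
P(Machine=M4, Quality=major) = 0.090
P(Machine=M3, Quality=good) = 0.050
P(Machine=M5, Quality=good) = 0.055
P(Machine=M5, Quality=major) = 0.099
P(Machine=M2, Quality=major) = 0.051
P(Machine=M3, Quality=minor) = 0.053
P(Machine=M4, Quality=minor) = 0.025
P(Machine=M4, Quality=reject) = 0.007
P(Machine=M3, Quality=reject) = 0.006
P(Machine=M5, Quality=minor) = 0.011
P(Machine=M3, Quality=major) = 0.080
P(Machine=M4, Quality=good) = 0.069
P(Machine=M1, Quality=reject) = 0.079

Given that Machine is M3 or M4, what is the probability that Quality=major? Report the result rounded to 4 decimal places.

P(Machine=M3) = 0.050 + 0.053 + 0.080 + 0.006 = 0.189.
P(Machine=M4) = 0.069 + 0.025 + 0.090 + 0.007 = 0.191.
P(Machine ∈ {M3, M4}) = 0.189 + 0.191 = 0.380; P(Quality=major, Machine ∈ {M3, M4}) = 0.080 + 0.090 = 0.170.
P(Quality=major | Machine ∈ {M3, M4}) = 0.170/0.380 = 0.4474.

0.4474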